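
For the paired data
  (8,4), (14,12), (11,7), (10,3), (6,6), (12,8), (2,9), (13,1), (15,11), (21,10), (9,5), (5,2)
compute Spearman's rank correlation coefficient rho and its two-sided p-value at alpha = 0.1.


Step 1: Rank x and y separately (midranks; no ties here).
rank(x): 8->4, 14->10, 11->7, 10->6, 6->3, 12->8, 2->1, 13->9, 15->11, 21->12, 9->5, 5->2
rank(y): 4->4, 12->12, 7->7, 3->3, 6->6, 8->8, 9->9, 1->1, 11->11, 10->10, 5->5, 2->2
Step 2: d_i = R_x(i) - R_y(i); compute d_i^2.
  (4-4)^2=0, (10-12)^2=4, (7-7)^2=0, (6-3)^2=9, (3-6)^2=9, (8-8)^2=0, (1-9)^2=64, (9-1)^2=64, (11-11)^2=0, (12-10)^2=4, (5-5)^2=0, (2-2)^2=0
sum(d^2) = 154.
Step 3: rho = 1 - 6*154 / (12*(12^2 - 1)) = 1 - 924/1716 = 0.461538.
Step 4: Under H0, t = rho * sqrt((n-2)/(1-rho^2)) = 1.6452 ~ t(10).
Step 5: Two-sided p-value from the t-distribution with 10 df = 0.130948.
Step 6: alpha = 0.1. fail to reject H0.

rho = 0.4615, p = 0.130948, fail to reject H0 at alpha = 0.1.


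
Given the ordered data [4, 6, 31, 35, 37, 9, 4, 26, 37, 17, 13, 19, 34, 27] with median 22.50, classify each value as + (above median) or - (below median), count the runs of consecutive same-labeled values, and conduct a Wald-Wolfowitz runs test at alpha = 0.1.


Step 1: Compute median = 22.50; label A = above, B = below.
Labels in order: BBAAABBAABBBAA  (n_A = 7, n_B = 7)
Step 2: Count runs R = 6.
Step 3: Under H0 (random ordering), E[R] = 2*n_A*n_B/(n_A+n_B) + 1 = 2*7*7/14 + 1 = 8.0000.
        Var[R] = 2*n_A*n_B*(2*n_A*n_B - n_A - n_B) / ((n_A+n_B)^2 * (n_A+n_B-1)) = 8232/2548 = 3.2308.
        SD[R] = 1.7974.
Step 4: Continuity-corrected z = (R + 0.5 - E[R]) / SD[R] = (6 + 0.5 - 8.0000) / 1.7974 = -0.8345.
Step 5: Two-sided p-value via normal approximation = 2*(1 - Phi(|z|)) = 0.403986.
Step 6: alpha = 0.1. fail to reject H0.

R = 6, z = -0.8345, p = 0.403986, fail to reject H0.


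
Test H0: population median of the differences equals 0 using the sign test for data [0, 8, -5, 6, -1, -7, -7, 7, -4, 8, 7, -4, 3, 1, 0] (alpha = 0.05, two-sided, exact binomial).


Step 1: Discard zero differences. Original n = 15; n_eff = number of nonzero differences = 13.
Nonzero differences (with sign): +8, -5, +6, -1, -7, -7, +7, -4, +8, +7, -4, +3, +1
Step 2: Count signs: positive = 7, negative = 6.
Step 3: Under H0: P(positive) = 0.5, so the number of positives S ~ Bin(13, 0.5).
Step 4: Two-sided exact p-value = sum of Bin(13,0.5) probabilities at or below the observed probability = 1.000000.
Step 5: alpha = 0.05. fail to reject H0.

n_eff = 13, pos = 7, neg = 6, p = 1.000000, fail to reject H0.


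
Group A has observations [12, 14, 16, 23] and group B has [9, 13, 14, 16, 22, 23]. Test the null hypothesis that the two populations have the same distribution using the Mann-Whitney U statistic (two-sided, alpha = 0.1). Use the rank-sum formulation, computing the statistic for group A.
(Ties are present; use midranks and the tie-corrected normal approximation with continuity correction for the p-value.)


Step 1: Combine and sort all 10 observations; assign midranks.
sorted (value, group): (9,Y), (12,X), (13,Y), (14,X), (14,Y), (16,X), (16,Y), (22,Y), (23,X), (23,Y)
ranks: 9->1, 12->2, 13->3, 14->4.5, 14->4.5, 16->6.5, 16->6.5, 22->8, 23->9.5, 23->9.5
Step 2: Rank sum for X: R1 = 2 + 4.5 + 6.5 + 9.5 = 22.5.
Step 3: U_X = R1 - n1(n1+1)/2 = 22.5 - 4*5/2 = 22.5 - 10 = 12.5.
       U_Y = n1*n2 - U_X = 24 - 12.5 = 11.5.
Step 4: Ties are present, so use the tie-corrected normal approximation (with continuity correction) for the p-value.
Step 5: p-value = 1.000000; compare to alpha = 0.1. fail to reject H0.

U_X = 12.5, p = 1.000000, fail to reject H0 at alpha = 0.1.


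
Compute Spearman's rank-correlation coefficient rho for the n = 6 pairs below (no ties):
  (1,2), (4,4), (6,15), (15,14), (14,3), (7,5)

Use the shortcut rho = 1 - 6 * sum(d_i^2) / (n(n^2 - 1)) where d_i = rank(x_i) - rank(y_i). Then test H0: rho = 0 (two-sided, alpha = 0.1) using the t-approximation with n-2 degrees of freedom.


Step 1: Rank x and y separately (midranks; no ties here).
rank(x): 1->1, 4->2, 6->3, 15->6, 14->5, 7->4
rank(y): 2->1, 4->3, 15->6, 14->5, 3->2, 5->4
Step 2: d_i = R_x(i) - R_y(i); compute d_i^2.
  (1-1)^2=0, (2-3)^2=1, (3-6)^2=9, (6-5)^2=1, (5-2)^2=9, (4-4)^2=0
sum(d^2) = 20.
Step 3: rho = 1 - 6*20 / (6*(6^2 - 1)) = 1 - 120/210 = 0.428571.
Step 4: Under H0, t = rho * sqrt((n-2)/(1-rho^2)) = 0.9487 ~ t(4).
Step 5: Two-sided p-value from the t-distribution with 4 df = 0.396501.
Step 6: alpha = 0.1. fail to reject H0.

rho = 0.4286, p = 0.396501, fail to reject H0 at alpha = 0.1.


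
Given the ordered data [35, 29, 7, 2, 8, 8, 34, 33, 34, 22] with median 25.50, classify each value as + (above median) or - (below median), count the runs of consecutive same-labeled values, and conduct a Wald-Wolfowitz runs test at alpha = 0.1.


Step 1: Compute median = 25.50; label A = above, B = below.
Labels in order: AABBBBAAAB  (n_A = 5, n_B = 5)
Step 2: Count runs R = 4.
Step 3: Under H0 (random ordering), E[R] = 2*n_A*n_B/(n_A+n_B) + 1 = 2*5*5/10 + 1 = 6.0000.
        Var[R] = 2*n_A*n_B*(2*n_A*n_B - n_A - n_B) / ((n_A+n_B)^2 * (n_A+n_B-1)) = 2000/900 = 2.2222.
        SD[R] = 1.4907.
Step 4: Continuity-corrected z = (R + 0.5 - E[R]) / SD[R] = (4 + 0.5 - 6.0000) / 1.4907 = -1.0062.
Step 5: Two-sided p-value via normal approximation = 2*(1 - Phi(|z|)) = 0.314305.
Step 6: alpha = 0.1. fail to reject H0.

R = 4, z = -1.0062, p = 0.314305, fail to reject H0.


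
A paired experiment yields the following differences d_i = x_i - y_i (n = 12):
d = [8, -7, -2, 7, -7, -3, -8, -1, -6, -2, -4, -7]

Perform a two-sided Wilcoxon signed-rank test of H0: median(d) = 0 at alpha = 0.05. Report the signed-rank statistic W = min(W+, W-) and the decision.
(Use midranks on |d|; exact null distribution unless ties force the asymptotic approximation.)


Step 1: Drop any zero differences (none here) and take |d_i|.
|d| = [8, 7, 2, 7, 7, 3, 8, 1, 6, 2, 4, 7]
Step 2: Midrank |d_i| (ties get averaged ranks).
ranks: |8|->11.5, |7|->8.5, |2|->2.5, |7|->8.5, |7|->8.5, |3|->4, |8|->11.5, |1|->1, |6|->6, |2|->2.5, |4|->5, |7|->8.5
Step 3: Attach original signs; sum ranks with positive sign and with negative sign.
W+ = 11.5 + 8.5 = 20
W- = 8.5 + 2.5 + 8.5 + 4 + 11.5 + 1 + 6 + 2.5 + 5 + 8.5 = 58
(Check: W+ + W- = 78 should equal n(n+1)/2 = 78.)
Step 4: Test statistic W = min(W+, W-) = 20.
Step 5: Ties in |d|, so use the tie-corrected normal approximation.
        E[W] = n(n+1)/4 = 12*13/4 = 39.
        Tie groups: |d|=2 (t=2), |d|=7 (t=4), |d|=8 (t=2); sum(t^3 - t) = 72.
        Var[W] = n(n+1)(2n+1)/24 - sum(t^3-t)/48 = 3900/24 - 72/48 = 161.
        z = (W - E[W]) / sqrt(Var[W]) = (20 - 39) / 12.6886 = -1.4974.
        Two-sided p = 2*Phi(z) = 0.134287.
Step 6: alpha = 0.05. fail to reject H0.

W+ = 20, W- = 58, W = min = 20, p = 0.134287, fail to reject H0.


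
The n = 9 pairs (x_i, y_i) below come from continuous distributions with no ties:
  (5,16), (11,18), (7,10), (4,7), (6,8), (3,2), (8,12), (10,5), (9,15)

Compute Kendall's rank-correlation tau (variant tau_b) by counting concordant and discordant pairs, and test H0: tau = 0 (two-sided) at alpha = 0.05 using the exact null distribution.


Step 1: Enumerate the 36 unordered pairs (i,j) with i<j and classify each by sign(x_j-x_i) * sign(y_j-y_i).
  (1,2):dx=+6,dy=+2->C; (1,3):dx=+2,dy=-6->D; (1,4):dx=-1,dy=-9->C; (1,5):dx=+1,dy=-8->D
  (1,6):dx=-2,dy=-14->C; (1,7):dx=+3,dy=-4->D; (1,8):dx=+5,dy=-11->D; (1,9):dx=+4,dy=-1->D
  (2,3):dx=-4,dy=-8->C; (2,4):dx=-7,dy=-11->C; (2,5):dx=-5,dy=-10->C; (2,6):dx=-8,dy=-16->C
  (2,7):dx=-3,dy=-6->C; (2,8):dx=-1,dy=-13->C; (2,9):dx=-2,dy=-3->C; (3,4):dx=-3,dy=-3->C
  (3,5):dx=-1,dy=-2->C; (3,6):dx=-4,dy=-8->C; (3,7):dx=+1,dy=+2->C; (3,8):dx=+3,dy=-5->D
  (3,9):dx=+2,dy=+5->C; (4,5):dx=+2,dy=+1->C; (4,6):dx=-1,dy=-5->C; (4,7):dx=+4,dy=+5->C
  (4,8):dx=+6,dy=-2->D; (4,9):dx=+5,dy=+8->C; (5,6):dx=-3,dy=-6->C; (5,7):dx=+2,dy=+4->C
  (5,8):dx=+4,dy=-3->D; (5,9):dx=+3,dy=+7->C; (6,7):dx=+5,dy=+10->C; (6,8):dx=+7,dy=+3->C
  (6,9):dx=+6,dy=+13->C; (7,8):dx=+2,dy=-7->D; (7,9):dx=+1,dy=+3->C; (8,9):dx=-1,dy=+10->D
Step 2: C = 26, D = 10, total pairs = 36.
Step 3: tau = (C - D)/(n(n-1)/2) = (26 - 10)/36 = 0.444444.
Step 4: Exact two-sided p-value (enumerate n! = 362880 permutations of y under H0): p = 0.119439.
Step 5: alpha = 0.05. fail to reject H0.

tau_b = 0.4444 (C=26, D=10), p = 0.119439, fail to reject H0.


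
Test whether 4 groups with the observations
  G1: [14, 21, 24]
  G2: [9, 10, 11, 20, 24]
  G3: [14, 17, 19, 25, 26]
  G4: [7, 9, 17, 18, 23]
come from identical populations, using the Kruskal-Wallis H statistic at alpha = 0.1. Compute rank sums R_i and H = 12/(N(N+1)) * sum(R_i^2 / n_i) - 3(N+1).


Step 1: Combine all N = 18 observations and assign midranks.
sorted (value, group, rank): (7,G4,1), (9,G2,2.5), (9,G4,2.5), (10,G2,4), (11,G2,5), (14,G1,6.5), (14,G3,6.5), (17,G3,8.5), (17,G4,8.5), (18,G4,10), (19,G3,11), (20,G2,12), (21,G1,13), (23,G4,14), (24,G1,15.5), (24,G2,15.5), (25,G3,17), (26,G3,18)
Step 2: Sum ranks within each group.
R_1 = 35 (n_1 = 3)
R_2 = 39 (n_2 = 5)
R_3 = 61 (n_3 = 5)
R_4 = 36 (n_4 = 5)
Step 3: H = 12/(N(N+1)) * sum(R_i^2/n_i) - 3(N+1)
     = 12/(18*19) * (35^2/3 + 39^2/5 + 61^2/5 + 36^2/5) - 3*19
     = 0.035088 * 1715.93 - 57
     = 3.208187.
Step 4: Ties present; correction factor C = 1 - 24/(18^3 - 18) = 0.995872. Corrected H = 3.208187 / 0.995872 = 3.221485.
Step 5: Under H0, H ~ chi^2(3); p-value = 0.358721.
Step 6: alpha = 0.1. fail to reject H0.

H = 3.2215, df = 3, p = 0.358721, fail to reject H0.


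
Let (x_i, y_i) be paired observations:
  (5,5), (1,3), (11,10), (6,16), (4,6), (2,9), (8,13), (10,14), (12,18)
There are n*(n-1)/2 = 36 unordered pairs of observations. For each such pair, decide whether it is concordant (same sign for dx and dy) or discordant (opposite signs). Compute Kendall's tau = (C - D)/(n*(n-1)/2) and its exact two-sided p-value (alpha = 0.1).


Step 1: Enumerate the 36 unordered pairs (i,j) with i<j and classify each by sign(x_j-x_i) * sign(y_j-y_i).
  (1,2):dx=-4,dy=-2->C; (1,3):dx=+6,dy=+5->C; (1,4):dx=+1,dy=+11->C; (1,5):dx=-1,dy=+1->D
  (1,6):dx=-3,dy=+4->D; (1,7):dx=+3,dy=+8->C; (1,8):dx=+5,dy=+9->C; (1,9):dx=+7,dy=+13->C
  (2,3):dx=+10,dy=+7->C; (2,4):dx=+5,dy=+13->C; (2,5):dx=+3,dy=+3->C; (2,6):dx=+1,dy=+6->C
  (2,7):dx=+7,dy=+10->C; (2,8):dx=+9,dy=+11->C; (2,9):dx=+11,dy=+15->C; (3,4):dx=-5,dy=+6->D
  (3,5):dx=-7,dy=-4->C; (3,6):dx=-9,dy=-1->C; (3,7):dx=-3,dy=+3->D; (3,8):dx=-1,dy=+4->D
  (3,9):dx=+1,dy=+8->C; (4,5):dx=-2,dy=-10->C; (4,6):dx=-4,dy=-7->C; (4,7):dx=+2,dy=-3->D
  (4,8):dx=+4,dy=-2->D; (4,9):dx=+6,dy=+2->C; (5,6):dx=-2,dy=+3->D; (5,7):dx=+4,dy=+7->C
  (5,8):dx=+6,dy=+8->C; (5,9):dx=+8,dy=+12->C; (6,7):dx=+6,dy=+4->C; (6,8):dx=+8,dy=+5->C
  (6,9):dx=+10,dy=+9->C; (7,8):dx=+2,dy=+1->C; (7,9):dx=+4,dy=+5->C; (8,9):dx=+2,dy=+4->C
Step 2: C = 28, D = 8, total pairs = 36.
Step 3: tau = (C - D)/(n(n-1)/2) = (28 - 8)/36 = 0.555556.
Step 4: Exact two-sided p-value (enumerate n! = 362880 permutations of y under H0): p = 0.044615.
Step 5: alpha = 0.1. reject H0.

tau_b = 0.5556 (C=28, D=8), p = 0.044615, reject H0.


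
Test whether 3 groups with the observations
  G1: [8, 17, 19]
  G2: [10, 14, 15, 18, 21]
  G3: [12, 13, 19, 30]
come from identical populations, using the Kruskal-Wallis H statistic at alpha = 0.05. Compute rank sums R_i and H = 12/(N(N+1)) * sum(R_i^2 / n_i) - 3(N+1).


Step 1: Combine all N = 12 observations and assign midranks.
sorted (value, group, rank): (8,G1,1), (10,G2,2), (12,G3,3), (13,G3,4), (14,G2,5), (15,G2,6), (17,G1,7), (18,G2,8), (19,G1,9.5), (19,G3,9.5), (21,G2,11), (30,G3,12)
Step 2: Sum ranks within each group.
R_1 = 17.5 (n_1 = 3)
R_2 = 32 (n_2 = 5)
R_3 = 28.5 (n_3 = 4)
Step 3: H = 12/(N(N+1)) * sum(R_i^2/n_i) - 3(N+1)
     = 12/(12*13) * (17.5^2/3 + 32^2/5 + 28.5^2/4) - 3*13
     = 0.076923 * 509.946 - 39
     = 0.226603.
Step 4: Ties present; correction factor C = 1 - 6/(12^3 - 12) = 0.996503. Corrected H = 0.226603 / 0.996503 = 0.227398.
Step 5: Under H0, H ~ chi^2(2); p-value = 0.892527.
Step 6: alpha = 0.05. fail to reject H0.

H = 0.2274, df = 2, p = 0.892527, fail to reject H0.


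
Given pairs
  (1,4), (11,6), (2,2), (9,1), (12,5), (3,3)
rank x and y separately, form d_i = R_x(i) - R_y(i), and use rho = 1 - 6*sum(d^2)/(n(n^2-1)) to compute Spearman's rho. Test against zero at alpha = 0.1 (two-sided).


Step 1: Rank x and y separately (midranks; no ties here).
rank(x): 1->1, 11->5, 2->2, 9->4, 12->6, 3->3
rank(y): 4->4, 6->6, 2->2, 1->1, 5->5, 3->3
Step 2: d_i = R_x(i) - R_y(i); compute d_i^2.
  (1-4)^2=9, (5-6)^2=1, (2-2)^2=0, (4-1)^2=9, (6-5)^2=1, (3-3)^2=0
sum(d^2) = 20.
Step 3: rho = 1 - 6*20 / (6*(6^2 - 1)) = 1 - 120/210 = 0.428571.
Step 4: Under H0, t = rho * sqrt((n-2)/(1-rho^2)) = 0.9487 ~ t(4).
Step 5: Two-sided p-value from the t-distribution with 4 df = 0.396501.
Step 6: alpha = 0.1. fail to reject H0.

rho = 0.4286, p = 0.396501, fail to reject H0 at alpha = 0.1.


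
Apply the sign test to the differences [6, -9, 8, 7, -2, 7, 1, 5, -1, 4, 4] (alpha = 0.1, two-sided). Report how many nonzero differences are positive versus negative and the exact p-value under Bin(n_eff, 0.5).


Step 1: Discard zero differences. Original n = 11; n_eff = number of nonzero differences = 11.
Nonzero differences (with sign): +6, -9, +8, +7, -2, +7, +1, +5, -1, +4, +4
Step 2: Count signs: positive = 8, negative = 3.
Step 3: Under H0: P(positive) = 0.5, so the number of positives S ~ Bin(11, 0.5).
Step 4: Two-sided exact p-value = sum of Bin(11,0.5) probabilities at or below the observed probability = 0.226562.
Step 5: alpha = 0.1. fail to reject H0.

n_eff = 11, pos = 8, neg = 3, p = 0.226562, fail to reject H0.


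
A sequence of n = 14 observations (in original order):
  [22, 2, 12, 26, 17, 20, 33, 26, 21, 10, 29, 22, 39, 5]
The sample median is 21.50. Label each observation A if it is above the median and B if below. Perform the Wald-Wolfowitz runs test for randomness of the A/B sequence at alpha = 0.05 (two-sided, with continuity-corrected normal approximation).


Step 1: Compute median = 21.50; label A = above, B = below.
Labels in order: ABBABBAABBAAAB  (n_A = 7, n_B = 7)
Step 2: Count runs R = 8.
Step 3: Under H0 (random ordering), E[R] = 2*n_A*n_B/(n_A+n_B) + 1 = 2*7*7/14 + 1 = 8.0000.
        Var[R] = 2*n_A*n_B*(2*n_A*n_B - n_A - n_B) / ((n_A+n_B)^2 * (n_A+n_B-1)) = 8232/2548 = 3.2308.
        SD[R] = 1.7974.
Step 4: R = E[R], so z = 0 with no continuity correction.
Step 5: Two-sided p-value via normal approximation = 2*(1 - Phi(|z|)) = 1.000000.
Step 6: alpha = 0.05. fail to reject H0.

R = 8, z = 0.0000, p = 1.000000, fail to reject H0.


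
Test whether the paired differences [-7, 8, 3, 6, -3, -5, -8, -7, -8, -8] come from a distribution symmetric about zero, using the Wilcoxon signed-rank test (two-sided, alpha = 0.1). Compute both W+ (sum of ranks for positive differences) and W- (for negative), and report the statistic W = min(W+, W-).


Step 1: Drop any zero differences (none here) and take |d_i|.
|d| = [7, 8, 3, 6, 3, 5, 8, 7, 8, 8]
Step 2: Midrank |d_i| (ties get averaged ranks).
ranks: |7|->5.5, |8|->8.5, |3|->1.5, |6|->4, |3|->1.5, |5|->3, |8|->8.5, |7|->5.5, |8|->8.5, |8|->8.5
Step 3: Attach original signs; sum ranks with positive sign and with negative sign.
W+ = 8.5 + 1.5 + 4 = 14
W- = 5.5 + 1.5 + 3 + 8.5 + 5.5 + 8.5 + 8.5 = 41
(Check: W+ + W- = 55 should equal n(n+1)/2 = 55.)
Step 4: Test statistic W = min(W+, W-) = 14.
Step 5: Ties in |d|, so use the tie-corrected normal approximation.
        E[W] = n(n+1)/4 = 10*11/4 = 27.5.
        Tie groups: |d|=3 (t=2), |d|=7 (t=2), |d|=8 (t=4); sum(t^3 - t) = 72.
        Var[W] = n(n+1)(2n+1)/24 - sum(t^3-t)/48 = 2310/24 - 72/48 = 94.75.
        z = (W - E[W]) / sqrt(Var[W]) = (14 - 27.5) / 9.7340 = -1.3869.
        Two-sided p = 2*Phi(z) = 0.165473.
Step 6: alpha = 0.1. fail to reject H0.

W+ = 14, W- = 41, W = min = 14, p = 0.165473, fail to reject H0.


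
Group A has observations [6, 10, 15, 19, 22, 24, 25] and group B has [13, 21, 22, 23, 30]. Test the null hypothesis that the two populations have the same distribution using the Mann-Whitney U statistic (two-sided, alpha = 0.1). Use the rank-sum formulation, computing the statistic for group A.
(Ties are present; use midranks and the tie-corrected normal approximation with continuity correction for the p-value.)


Step 1: Combine and sort all 12 observations; assign midranks.
sorted (value, group): (6,X), (10,X), (13,Y), (15,X), (19,X), (21,Y), (22,X), (22,Y), (23,Y), (24,X), (25,X), (30,Y)
ranks: 6->1, 10->2, 13->3, 15->4, 19->5, 21->6, 22->7.5, 22->7.5, 23->9, 24->10, 25->11, 30->12
Step 2: Rank sum for X: R1 = 1 + 2 + 4 + 5 + 7.5 + 10 + 11 = 40.5.
Step 3: U_X = R1 - n1(n1+1)/2 = 40.5 - 7*8/2 = 40.5 - 28 = 12.5.
       U_Y = n1*n2 - U_X = 35 - 12.5 = 22.5.
Step 4: Ties are present, so use the tie-corrected normal approximation (with continuity correction) for the p-value.
Step 5: p-value = 0.464120; compare to alpha = 0.1. fail to reject H0.

U_X = 12.5, p = 0.464120, fail to reject H0 at alpha = 0.1.


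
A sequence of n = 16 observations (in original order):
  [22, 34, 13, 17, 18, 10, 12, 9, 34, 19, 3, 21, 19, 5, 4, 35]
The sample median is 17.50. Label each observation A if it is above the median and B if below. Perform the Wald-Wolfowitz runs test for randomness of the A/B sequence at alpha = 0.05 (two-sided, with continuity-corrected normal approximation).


Step 1: Compute median = 17.50; label A = above, B = below.
Labels in order: AABBABBBAABAABBA  (n_A = 8, n_B = 8)
Step 2: Count runs R = 9.
Step 3: Under H0 (random ordering), E[R] = 2*n_A*n_B/(n_A+n_B) + 1 = 2*8*8/16 + 1 = 9.0000.
        Var[R] = 2*n_A*n_B*(2*n_A*n_B - n_A - n_B) / ((n_A+n_B)^2 * (n_A+n_B-1)) = 14336/3840 = 3.7333.
        SD[R] = 1.9322.
Step 4: R = E[R], so z = 0 with no continuity correction.
Step 5: Two-sided p-value via normal approximation = 2*(1 - Phi(|z|)) = 1.000000.
Step 6: alpha = 0.05. fail to reject H0.

R = 9, z = 0.0000, p = 1.000000, fail to reject H0.


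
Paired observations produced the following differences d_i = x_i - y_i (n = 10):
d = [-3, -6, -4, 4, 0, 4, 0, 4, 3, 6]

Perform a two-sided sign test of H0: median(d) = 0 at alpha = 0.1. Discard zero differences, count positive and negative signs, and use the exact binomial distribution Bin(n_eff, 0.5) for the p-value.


Step 1: Discard zero differences. Original n = 10; n_eff = number of nonzero differences = 8.
Nonzero differences (with sign): -3, -6, -4, +4, +4, +4, +3, +6
Step 2: Count signs: positive = 5, negative = 3.
Step 3: Under H0: P(positive) = 0.5, so the number of positives S ~ Bin(8, 0.5).
Step 4: Two-sided exact p-value = sum of Bin(8,0.5) probabilities at or below the observed probability = 0.726562.
Step 5: alpha = 0.1. fail to reject H0.

n_eff = 8, pos = 5, neg = 3, p = 0.726562, fail to reject H0.


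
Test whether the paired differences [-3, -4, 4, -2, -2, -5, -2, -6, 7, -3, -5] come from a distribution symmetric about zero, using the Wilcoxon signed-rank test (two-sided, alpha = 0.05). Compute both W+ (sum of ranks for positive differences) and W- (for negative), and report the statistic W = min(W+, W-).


Step 1: Drop any zero differences (none here) and take |d_i|.
|d| = [3, 4, 4, 2, 2, 5, 2, 6, 7, 3, 5]
Step 2: Midrank |d_i| (ties get averaged ranks).
ranks: |3|->4.5, |4|->6.5, |4|->6.5, |2|->2, |2|->2, |5|->8.5, |2|->2, |6|->10, |7|->11, |3|->4.5, |5|->8.5
Step 3: Attach original signs; sum ranks with positive sign and with negative sign.
W+ = 6.5 + 11 = 17.5
W- = 4.5 + 6.5 + 2 + 2 + 8.5 + 2 + 10 + 4.5 + 8.5 = 48.5
(Check: W+ + W- = 66 should equal n(n+1)/2 = 66.)
Step 4: Test statistic W = min(W+, W-) = 17.5.
Step 5: Ties in |d|, so use the tie-corrected normal approximation.
        E[W] = n(n+1)/4 = 11*12/4 = 33.
        Tie groups: |d|=2 (t=3), |d|=3 (t=2), |d|=4 (t=2), |d|=5 (t=2); sum(t^3 - t) = 42.
        Var[W] = n(n+1)(2n+1)/24 - sum(t^3-t)/48 = 3036/24 - 42/48 = 125.625.
        z = (W - E[W]) / sqrt(Var[W]) = (17.5 - 33) / 11.2083 = -1.3829.
        Two-sided p = 2*Phi(z) = 0.166693.
Step 6: alpha = 0.05. fail to reject H0.

W+ = 17.5, W- = 48.5, W = min = 17.5, p = 0.166693, fail to reject H0.


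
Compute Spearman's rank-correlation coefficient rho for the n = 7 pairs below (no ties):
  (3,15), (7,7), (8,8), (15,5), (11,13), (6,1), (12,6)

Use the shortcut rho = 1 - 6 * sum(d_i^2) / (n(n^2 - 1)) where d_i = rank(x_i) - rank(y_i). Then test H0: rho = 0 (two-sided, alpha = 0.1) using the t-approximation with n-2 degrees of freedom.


Step 1: Rank x and y separately (midranks; no ties here).
rank(x): 3->1, 7->3, 8->4, 15->7, 11->5, 6->2, 12->6
rank(y): 15->7, 7->4, 8->5, 5->2, 13->6, 1->1, 6->3
Step 2: d_i = R_x(i) - R_y(i); compute d_i^2.
  (1-7)^2=36, (3-4)^2=1, (4-5)^2=1, (7-2)^2=25, (5-6)^2=1, (2-1)^2=1, (6-3)^2=9
sum(d^2) = 74.
Step 3: rho = 1 - 6*74 / (7*(7^2 - 1)) = 1 - 444/336 = -0.321429.
Step 4: Under H0, t = rho * sqrt((n-2)/(1-rho^2)) = -0.7590 ~ t(5).
Step 5: Two-sided p-value from the t-distribution with 5 df = 0.482072.
Step 6: alpha = 0.1. fail to reject H0.

rho = -0.3214, p = 0.482072, fail to reject H0 at alpha = 0.1.


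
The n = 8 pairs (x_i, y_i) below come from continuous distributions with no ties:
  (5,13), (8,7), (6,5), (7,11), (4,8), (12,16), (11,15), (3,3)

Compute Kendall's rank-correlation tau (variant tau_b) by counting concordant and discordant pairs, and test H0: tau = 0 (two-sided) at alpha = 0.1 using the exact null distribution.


Step 1: Enumerate the 28 unordered pairs (i,j) with i<j and classify each by sign(x_j-x_i) * sign(y_j-y_i).
  (1,2):dx=+3,dy=-6->D; (1,3):dx=+1,dy=-8->D; (1,4):dx=+2,dy=-2->D; (1,5):dx=-1,dy=-5->C
  (1,6):dx=+7,dy=+3->C; (1,7):dx=+6,dy=+2->C; (1,8):dx=-2,dy=-10->C; (2,3):dx=-2,dy=-2->C
  (2,4):dx=-1,dy=+4->D; (2,5):dx=-4,dy=+1->D; (2,6):dx=+4,dy=+9->C; (2,7):dx=+3,dy=+8->C
  (2,8):dx=-5,dy=-4->C; (3,4):dx=+1,dy=+6->C; (3,5):dx=-2,dy=+3->D; (3,6):dx=+6,dy=+11->C
  (3,7):dx=+5,dy=+10->C; (3,8):dx=-3,dy=-2->C; (4,5):dx=-3,dy=-3->C; (4,6):dx=+5,dy=+5->C
  (4,7):dx=+4,dy=+4->C; (4,8):dx=-4,dy=-8->C; (5,6):dx=+8,dy=+8->C; (5,7):dx=+7,dy=+7->C
  (5,8):dx=-1,dy=-5->C; (6,7):dx=-1,dy=-1->C; (6,8):dx=-9,dy=-13->C; (7,8):dx=-8,dy=-12->C
Step 2: C = 22, D = 6, total pairs = 28.
Step 3: tau = (C - D)/(n(n-1)/2) = (22 - 6)/28 = 0.571429.
Step 4: Exact two-sided p-value (enumerate n! = 40320 permutations of y under H0): p = 0.061012.
Step 5: alpha = 0.1. reject H0.

tau_b = 0.5714 (C=22, D=6), p = 0.061012, reject H0.


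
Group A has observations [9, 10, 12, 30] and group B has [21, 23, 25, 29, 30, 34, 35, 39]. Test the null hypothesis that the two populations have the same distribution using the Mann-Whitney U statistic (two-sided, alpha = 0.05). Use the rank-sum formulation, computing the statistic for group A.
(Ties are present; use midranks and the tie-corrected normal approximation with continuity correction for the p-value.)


Step 1: Combine and sort all 12 observations; assign midranks.
sorted (value, group): (9,X), (10,X), (12,X), (21,Y), (23,Y), (25,Y), (29,Y), (30,X), (30,Y), (34,Y), (35,Y), (39,Y)
ranks: 9->1, 10->2, 12->3, 21->4, 23->5, 25->6, 29->7, 30->8.5, 30->8.5, 34->10, 35->11, 39->12
Step 2: Rank sum for X: R1 = 1 + 2 + 3 + 8.5 = 14.5.
Step 3: U_X = R1 - n1(n1+1)/2 = 14.5 - 4*5/2 = 14.5 - 10 = 4.5.
       U_Y = n1*n2 - U_X = 32 - 4.5 = 27.5.
Step 4: Ties are present, so use the tie-corrected normal approximation (with continuity correction) for the p-value.
Step 5: p-value = 0.061271; compare to alpha = 0.05. fail to reject H0.

U_X = 4.5, p = 0.061271, fail to reject H0 at alpha = 0.05.


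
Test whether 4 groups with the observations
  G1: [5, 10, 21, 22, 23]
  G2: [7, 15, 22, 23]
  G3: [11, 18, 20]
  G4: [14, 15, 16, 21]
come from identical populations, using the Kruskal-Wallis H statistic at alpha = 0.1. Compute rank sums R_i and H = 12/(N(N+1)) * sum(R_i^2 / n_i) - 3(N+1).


Step 1: Combine all N = 16 observations and assign midranks.
sorted (value, group, rank): (5,G1,1), (7,G2,2), (10,G1,3), (11,G3,4), (14,G4,5), (15,G2,6.5), (15,G4,6.5), (16,G4,8), (18,G3,9), (20,G3,10), (21,G1,11.5), (21,G4,11.5), (22,G1,13.5), (22,G2,13.5), (23,G1,15.5), (23,G2,15.5)
Step 2: Sum ranks within each group.
R_1 = 44.5 (n_1 = 5)
R_2 = 37.5 (n_2 = 4)
R_3 = 23 (n_3 = 3)
R_4 = 31 (n_4 = 4)
Step 3: H = 12/(N(N+1)) * sum(R_i^2/n_i) - 3(N+1)
     = 12/(16*17) * (44.5^2/5 + 37.5^2/4 + 23^2/3 + 31^2/4) - 3*17
     = 0.044118 * 1164.2 - 51
     = 0.361581.
Step 4: Ties present; correction factor C = 1 - 24/(16^3 - 16) = 0.994118. Corrected H = 0.361581 / 0.994118 = 0.363720.
Step 5: Under H0, H ~ chi^2(3); p-value = 0.947631.
Step 6: alpha = 0.1. fail to reject H0.

H = 0.3637, df = 3, p = 0.947631, fail to reject H0.


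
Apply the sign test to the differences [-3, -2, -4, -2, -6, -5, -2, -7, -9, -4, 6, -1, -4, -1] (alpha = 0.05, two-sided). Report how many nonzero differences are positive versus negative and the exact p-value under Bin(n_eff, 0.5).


Step 1: Discard zero differences. Original n = 14; n_eff = number of nonzero differences = 14.
Nonzero differences (with sign): -3, -2, -4, -2, -6, -5, -2, -7, -9, -4, +6, -1, -4, -1
Step 2: Count signs: positive = 1, negative = 13.
Step 3: Under H0: P(positive) = 0.5, so the number of positives S ~ Bin(14, 0.5).
Step 4: Two-sided exact p-value = sum of Bin(14,0.5) probabilities at or below the observed probability = 0.001831.
Step 5: alpha = 0.05. reject H0.

n_eff = 14, pos = 1, neg = 13, p = 0.001831, reject H0.


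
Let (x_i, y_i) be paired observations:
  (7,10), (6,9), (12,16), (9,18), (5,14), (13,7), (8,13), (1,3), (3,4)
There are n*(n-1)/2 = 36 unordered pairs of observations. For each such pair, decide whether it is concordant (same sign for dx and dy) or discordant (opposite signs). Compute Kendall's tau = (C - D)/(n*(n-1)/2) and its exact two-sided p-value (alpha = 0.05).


Step 1: Enumerate the 36 unordered pairs (i,j) with i<j and classify each by sign(x_j-x_i) * sign(y_j-y_i).
  (1,2):dx=-1,dy=-1->C; (1,3):dx=+5,dy=+6->C; (1,4):dx=+2,dy=+8->C; (1,5):dx=-2,dy=+4->D
  (1,6):dx=+6,dy=-3->D; (1,7):dx=+1,dy=+3->C; (1,8):dx=-6,dy=-7->C; (1,9):dx=-4,dy=-6->C
  (2,3):dx=+6,dy=+7->C; (2,4):dx=+3,dy=+9->C; (2,5):dx=-1,dy=+5->D; (2,6):dx=+7,dy=-2->D
  (2,7):dx=+2,dy=+4->C; (2,8):dx=-5,dy=-6->C; (2,9):dx=-3,dy=-5->C; (3,4):dx=-3,dy=+2->D
  (3,5):dx=-7,dy=-2->C; (3,6):dx=+1,dy=-9->D; (3,7):dx=-4,dy=-3->C; (3,8):dx=-11,dy=-13->C
  (3,9):dx=-9,dy=-12->C; (4,5):dx=-4,dy=-4->C; (4,6):dx=+4,dy=-11->D; (4,7):dx=-1,dy=-5->C
  (4,8):dx=-8,dy=-15->C; (4,9):dx=-6,dy=-14->C; (5,6):dx=+8,dy=-7->D; (5,7):dx=+3,dy=-1->D
  (5,8):dx=-4,dy=-11->C; (5,9):dx=-2,dy=-10->C; (6,7):dx=-5,dy=+6->D; (6,8):dx=-12,dy=-4->C
  (6,9):dx=-10,dy=-3->C; (7,8):dx=-7,dy=-10->C; (7,9):dx=-5,dy=-9->C; (8,9):dx=+2,dy=+1->C
Step 2: C = 26, D = 10, total pairs = 36.
Step 3: tau = (C - D)/(n(n-1)/2) = (26 - 10)/36 = 0.444444.
Step 4: Exact two-sided p-value (enumerate n! = 362880 permutations of y under H0): p = 0.119439.
Step 5: alpha = 0.05. fail to reject H0.

tau_b = 0.4444 (C=26, D=10), p = 0.119439, fail to reject H0.


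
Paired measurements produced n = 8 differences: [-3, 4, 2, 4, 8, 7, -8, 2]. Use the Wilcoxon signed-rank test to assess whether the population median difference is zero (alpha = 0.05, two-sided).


Step 1: Drop any zero differences (none here) and take |d_i|.
|d| = [3, 4, 2, 4, 8, 7, 8, 2]
Step 2: Midrank |d_i| (ties get averaged ranks).
ranks: |3|->3, |4|->4.5, |2|->1.5, |4|->4.5, |8|->7.5, |7|->6, |8|->7.5, |2|->1.5
Step 3: Attach original signs; sum ranks with positive sign and with negative sign.
W+ = 4.5 + 1.5 + 4.5 + 7.5 + 6 + 1.5 = 25.5
W- = 3 + 7.5 = 10.5
(Check: W+ + W- = 36 should equal n(n+1)/2 = 36.)
Step 4: Test statistic W = min(W+, W-) = 10.5.
Step 5: Ties in |d|, so use the tie-corrected normal approximation.
        E[W] = n(n+1)/4 = 8*9/4 = 18.
        Tie groups: |d|=2 (t=2), |d|=4 (t=2), |d|=8 (t=2); sum(t^3 - t) = 18.
        Var[W] = n(n+1)(2n+1)/24 - sum(t^3-t)/48 = 1224/24 - 18/48 = 50.625.
        z = (W - E[W]) / sqrt(Var[W]) = (10.5 - 18) / 7.1151 = -1.0541.
        Two-sided p = 2*Phi(z) = 0.291841.
Step 6: alpha = 0.05. fail to reject H0.

W+ = 25.5, W- = 10.5, W = min = 10.5, p = 0.291841, fail to reject H0.


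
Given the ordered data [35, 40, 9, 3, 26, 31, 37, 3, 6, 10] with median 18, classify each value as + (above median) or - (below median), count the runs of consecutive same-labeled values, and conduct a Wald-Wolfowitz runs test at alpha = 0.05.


Step 1: Compute median = 18; label A = above, B = below.
Labels in order: AABBAAABBB  (n_A = 5, n_B = 5)
Step 2: Count runs R = 4.
Step 3: Under H0 (random ordering), E[R] = 2*n_A*n_B/(n_A+n_B) + 1 = 2*5*5/10 + 1 = 6.0000.
        Var[R] = 2*n_A*n_B*(2*n_A*n_B - n_A - n_B) / ((n_A+n_B)^2 * (n_A+n_B-1)) = 2000/900 = 2.2222.
        SD[R] = 1.4907.
Step 4: Continuity-corrected z = (R + 0.5 - E[R]) / SD[R] = (4 + 0.5 - 6.0000) / 1.4907 = -1.0062.
Step 5: Two-sided p-value via normal approximation = 2*(1 - Phi(|z|)) = 0.314305.
Step 6: alpha = 0.05. fail to reject H0.

R = 4, z = -1.0062, p = 0.314305, fail to reject H0.


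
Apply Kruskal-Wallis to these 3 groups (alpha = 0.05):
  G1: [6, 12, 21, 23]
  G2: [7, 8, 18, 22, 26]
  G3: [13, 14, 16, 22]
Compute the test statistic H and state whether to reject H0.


Step 1: Combine all N = 13 observations and assign midranks.
sorted (value, group, rank): (6,G1,1), (7,G2,2), (8,G2,3), (12,G1,4), (13,G3,5), (14,G3,6), (16,G3,7), (18,G2,8), (21,G1,9), (22,G2,10.5), (22,G3,10.5), (23,G1,12), (26,G2,13)
Step 2: Sum ranks within each group.
R_1 = 26 (n_1 = 4)
R_2 = 36.5 (n_2 = 5)
R_3 = 28.5 (n_3 = 4)
Step 3: H = 12/(N(N+1)) * sum(R_i^2/n_i) - 3(N+1)
     = 12/(13*14) * (26^2/4 + 36.5^2/5 + 28.5^2/4) - 3*14
     = 0.065934 * 638.513 - 42
     = 0.099725.
Step 4: Ties present; correction factor C = 1 - 6/(13^3 - 13) = 0.997253. Corrected H = 0.099725 / 0.997253 = 0.100000.
Step 5: Under H0, H ~ chi^2(2); p-value = 0.951229.
Step 6: alpha = 0.05. fail to reject H0.

H = 0.1000, df = 2, p = 0.951229, fail to reject H0.


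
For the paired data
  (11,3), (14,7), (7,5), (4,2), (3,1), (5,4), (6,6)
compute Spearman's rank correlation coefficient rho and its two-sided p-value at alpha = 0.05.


Step 1: Rank x and y separately (midranks; no ties here).
rank(x): 11->6, 14->7, 7->5, 4->2, 3->1, 5->3, 6->4
rank(y): 3->3, 7->7, 5->5, 2->2, 1->1, 4->4, 6->6
Step 2: d_i = R_x(i) - R_y(i); compute d_i^2.
  (6-3)^2=9, (7-7)^2=0, (5-5)^2=0, (2-2)^2=0, (1-1)^2=0, (3-4)^2=1, (4-6)^2=4
sum(d^2) = 14.
Step 3: rho = 1 - 6*14 / (7*(7^2 - 1)) = 1 - 84/336 = 0.750000.
Step 4: Under H0, t = rho * sqrt((n-2)/(1-rho^2)) = 2.5355 ~ t(5).
Step 5: Two-sided p-value from the t-distribution with 5 df = 0.052181.
Step 6: alpha = 0.05. fail to reject H0.

rho = 0.7500, p = 0.052181, fail to reject H0 at alpha = 0.05.


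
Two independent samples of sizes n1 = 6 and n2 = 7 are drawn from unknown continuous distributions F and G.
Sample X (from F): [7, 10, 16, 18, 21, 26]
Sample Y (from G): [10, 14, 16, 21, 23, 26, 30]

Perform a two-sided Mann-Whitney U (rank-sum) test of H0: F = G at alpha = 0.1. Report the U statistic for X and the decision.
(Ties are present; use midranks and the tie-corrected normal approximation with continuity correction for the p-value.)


Step 1: Combine and sort all 13 observations; assign midranks.
sorted (value, group): (7,X), (10,X), (10,Y), (14,Y), (16,X), (16,Y), (18,X), (21,X), (21,Y), (23,Y), (26,X), (26,Y), (30,Y)
ranks: 7->1, 10->2.5, 10->2.5, 14->4, 16->5.5, 16->5.5, 18->7, 21->8.5, 21->8.5, 23->10, 26->11.5, 26->11.5, 30->13
Step 2: Rank sum for X: R1 = 1 + 2.5 + 5.5 + 7 + 8.5 + 11.5 = 36.
Step 3: U_X = R1 - n1(n1+1)/2 = 36 - 6*7/2 = 36 - 21 = 15.
       U_Y = n1*n2 - U_X = 42 - 15 = 27.
Step 4: Ties are present, so use the tie-corrected normal approximation (with continuity correction) for the p-value.
Step 5: p-value = 0.429488; compare to alpha = 0.1. fail to reject H0.

U_X = 15, p = 0.429488, fail to reject H0 at alpha = 0.1.


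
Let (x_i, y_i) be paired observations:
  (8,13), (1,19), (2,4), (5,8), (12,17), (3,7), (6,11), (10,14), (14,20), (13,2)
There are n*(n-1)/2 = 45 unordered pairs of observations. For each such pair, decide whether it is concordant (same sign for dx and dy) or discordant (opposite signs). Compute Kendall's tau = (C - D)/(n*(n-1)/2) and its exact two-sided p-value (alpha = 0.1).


Step 1: Enumerate the 45 unordered pairs (i,j) with i<j and classify each by sign(x_j-x_i) * sign(y_j-y_i).
  (1,2):dx=-7,dy=+6->D; (1,3):dx=-6,dy=-9->C; (1,4):dx=-3,dy=-5->C; (1,5):dx=+4,dy=+4->C
  (1,6):dx=-5,dy=-6->C; (1,7):dx=-2,dy=-2->C; (1,8):dx=+2,dy=+1->C; (1,9):dx=+6,dy=+7->C
  (1,10):dx=+5,dy=-11->D; (2,3):dx=+1,dy=-15->D; (2,4):dx=+4,dy=-11->D; (2,5):dx=+11,dy=-2->D
  (2,6):dx=+2,dy=-12->D; (2,7):dx=+5,dy=-8->D; (2,8):dx=+9,dy=-5->D; (2,9):dx=+13,dy=+1->C
  (2,10):dx=+12,dy=-17->D; (3,4):dx=+3,dy=+4->C; (3,5):dx=+10,dy=+13->C; (3,6):dx=+1,dy=+3->C
  (3,7):dx=+4,dy=+7->C; (3,8):dx=+8,dy=+10->C; (3,9):dx=+12,dy=+16->C; (3,10):dx=+11,dy=-2->D
  (4,5):dx=+7,dy=+9->C; (4,6):dx=-2,dy=-1->C; (4,7):dx=+1,dy=+3->C; (4,8):dx=+5,dy=+6->C
  (4,9):dx=+9,dy=+12->C; (4,10):dx=+8,dy=-6->D; (5,6):dx=-9,dy=-10->C; (5,7):dx=-6,dy=-6->C
  (5,8):dx=-2,dy=-3->C; (5,9):dx=+2,dy=+3->C; (5,10):dx=+1,dy=-15->D; (6,7):dx=+3,dy=+4->C
  (6,8):dx=+7,dy=+7->C; (6,9):dx=+11,dy=+13->C; (6,10):dx=+10,dy=-5->D; (7,8):dx=+4,dy=+3->C
  (7,9):dx=+8,dy=+9->C; (7,10):dx=+7,dy=-9->D; (8,9):dx=+4,dy=+6->C; (8,10):dx=+3,dy=-12->D
  (9,10):dx=-1,dy=-18->C
Step 2: C = 30, D = 15, total pairs = 45.
Step 3: tau = (C - D)/(n(n-1)/2) = (30 - 15)/45 = 0.333333.
Step 4: Exact two-sided p-value (enumerate n! = 3628800 permutations of y under H0): p = 0.216373.
Step 5: alpha = 0.1. fail to reject H0.

tau_b = 0.3333 (C=30, D=15), p = 0.216373, fail to reject H0.


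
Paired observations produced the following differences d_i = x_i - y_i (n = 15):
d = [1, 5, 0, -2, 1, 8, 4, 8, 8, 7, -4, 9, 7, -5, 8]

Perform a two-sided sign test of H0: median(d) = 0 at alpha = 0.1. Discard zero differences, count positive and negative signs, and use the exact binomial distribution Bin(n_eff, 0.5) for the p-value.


Step 1: Discard zero differences. Original n = 15; n_eff = number of nonzero differences = 14.
Nonzero differences (with sign): +1, +5, -2, +1, +8, +4, +8, +8, +7, -4, +9, +7, -5, +8
Step 2: Count signs: positive = 11, negative = 3.
Step 3: Under H0: P(positive) = 0.5, so the number of positives S ~ Bin(14, 0.5).
Step 4: Two-sided exact p-value = sum of Bin(14,0.5) probabilities at or below the observed probability = 0.057373.
Step 5: alpha = 0.1. reject H0.

n_eff = 14, pos = 11, neg = 3, p = 0.057373, reject H0.


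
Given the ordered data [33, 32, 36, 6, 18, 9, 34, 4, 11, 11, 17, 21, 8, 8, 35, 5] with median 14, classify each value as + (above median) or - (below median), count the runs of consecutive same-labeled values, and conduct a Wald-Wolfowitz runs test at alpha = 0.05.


Step 1: Compute median = 14; label A = above, B = below.
Labels in order: AAABABABBBAABBAB  (n_A = 8, n_B = 8)
Step 2: Count runs R = 10.
Step 3: Under H0 (random ordering), E[R] = 2*n_A*n_B/(n_A+n_B) + 1 = 2*8*8/16 + 1 = 9.0000.
        Var[R] = 2*n_A*n_B*(2*n_A*n_B - n_A - n_B) / ((n_A+n_B)^2 * (n_A+n_B-1)) = 14336/3840 = 3.7333.
        SD[R] = 1.9322.
Step 4: Continuity-corrected z = (R - 0.5 - E[R]) / SD[R] = (10 - 0.5 - 9.0000) / 1.9322 = 0.2588.
Step 5: Two-sided p-value via normal approximation = 2*(1 - Phi(|z|)) = 0.795809.
Step 6: alpha = 0.05. fail to reject H0.

R = 10, z = 0.2588, p = 0.795809, fail to reject H0.


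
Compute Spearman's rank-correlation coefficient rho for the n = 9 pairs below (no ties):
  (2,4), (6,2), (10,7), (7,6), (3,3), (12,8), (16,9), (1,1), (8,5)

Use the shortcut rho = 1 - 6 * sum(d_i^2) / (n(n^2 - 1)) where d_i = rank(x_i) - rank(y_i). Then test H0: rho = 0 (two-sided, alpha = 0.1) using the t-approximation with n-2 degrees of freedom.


Step 1: Rank x and y separately (midranks; no ties here).
rank(x): 2->2, 6->4, 10->7, 7->5, 3->3, 12->8, 16->9, 1->1, 8->6
rank(y): 4->4, 2->2, 7->7, 6->6, 3->3, 8->8, 9->9, 1->1, 5->5
Step 2: d_i = R_x(i) - R_y(i); compute d_i^2.
  (2-4)^2=4, (4-2)^2=4, (7-7)^2=0, (5-6)^2=1, (3-3)^2=0, (8-8)^2=0, (9-9)^2=0, (1-1)^2=0, (6-5)^2=1
sum(d^2) = 10.
Step 3: rho = 1 - 6*10 / (9*(9^2 - 1)) = 1 - 60/720 = 0.916667.
Step 4: Under H0, t = rho * sqrt((n-2)/(1-rho^2)) = 6.0685 ~ t(7).
Step 5: Two-sided p-value from the t-distribution with 7 df = 0.000507.
Step 6: alpha = 0.1. reject H0.

rho = 0.9167, p = 0.000507, reject H0 at alpha = 0.1.


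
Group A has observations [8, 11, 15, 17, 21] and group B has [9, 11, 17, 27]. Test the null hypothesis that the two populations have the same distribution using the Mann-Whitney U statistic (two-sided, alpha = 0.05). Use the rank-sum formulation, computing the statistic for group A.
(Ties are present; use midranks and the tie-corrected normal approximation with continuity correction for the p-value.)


Step 1: Combine and sort all 9 observations; assign midranks.
sorted (value, group): (8,X), (9,Y), (11,X), (11,Y), (15,X), (17,X), (17,Y), (21,X), (27,Y)
ranks: 8->1, 9->2, 11->3.5, 11->3.5, 15->5, 17->6.5, 17->6.5, 21->8, 27->9
Step 2: Rank sum for X: R1 = 1 + 3.5 + 5 + 6.5 + 8 = 24.
Step 3: U_X = R1 - n1(n1+1)/2 = 24 - 5*6/2 = 24 - 15 = 9.
       U_Y = n1*n2 - U_X = 20 - 9 = 11.
Step 4: Ties are present, so use the tie-corrected normal approximation (with continuity correction) for the p-value.
Step 5: p-value = 0.901705; compare to alpha = 0.05. fail to reject H0.

U_X = 9, p = 0.901705, fail to reject H0 at alpha = 0.05.


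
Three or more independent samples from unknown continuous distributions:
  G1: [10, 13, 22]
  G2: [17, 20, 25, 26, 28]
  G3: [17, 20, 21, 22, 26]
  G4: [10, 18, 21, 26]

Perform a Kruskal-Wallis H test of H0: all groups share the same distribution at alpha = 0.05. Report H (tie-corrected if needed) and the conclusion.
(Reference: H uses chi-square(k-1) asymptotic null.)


Step 1: Combine all N = 17 observations and assign midranks.
sorted (value, group, rank): (10,G1,1.5), (10,G4,1.5), (13,G1,3), (17,G2,4.5), (17,G3,4.5), (18,G4,6), (20,G2,7.5), (20,G3,7.5), (21,G3,9.5), (21,G4,9.5), (22,G1,11.5), (22,G3,11.5), (25,G2,13), (26,G2,15), (26,G3,15), (26,G4,15), (28,G2,17)
Step 2: Sum ranks within each group.
R_1 = 16 (n_1 = 3)
R_2 = 57 (n_2 = 5)
R_3 = 48 (n_3 = 5)
R_4 = 32 (n_4 = 4)
Step 3: H = 12/(N(N+1)) * sum(R_i^2/n_i) - 3(N+1)
     = 12/(17*18) * (16^2/3 + 57^2/5 + 48^2/5 + 32^2/4) - 3*18
     = 0.039216 * 1451.93 - 54
     = 2.938562.
Step 4: Ties present; correction factor C = 1 - 54/(17^3 - 17) = 0.988971. Corrected H = 2.938562 / 0.988971 = 2.971334.
Step 5: Under H0, H ~ chi^2(3); p-value = 0.396066.
Step 6: alpha = 0.05. fail to reject H0.

H = 2.9713, df = 3, p = 0.396066, fail to reject H0.


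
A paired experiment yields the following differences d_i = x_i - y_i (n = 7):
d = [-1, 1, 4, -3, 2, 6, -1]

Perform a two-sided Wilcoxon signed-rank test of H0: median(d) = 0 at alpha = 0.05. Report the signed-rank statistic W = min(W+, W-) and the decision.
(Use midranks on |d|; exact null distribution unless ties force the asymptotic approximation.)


Step 1: Drop any zero differences (none here) and take |d_i|.
|d| = [1, 1, 4, 3, 2, 6, 1]
Step 2: Midrank |d_i| (ties get averaged ranks).
ranks: |1|->2, |1|->2, |4|->6, |3|->5, |2|->4, |6|->7, |1|->2
Step 3: Attach original signs; sum ranks with positive sign and with negative sign.
W+ = 2 + 6 + 4 + 7 = 19
W- = 2 + 5 + 2 = 9
(Check: W+ + W- = 28 should equal n(n+1)/2 = 28.)
Step 4: Test statistic W = min(W+, W-) = 9.
Step 5: Ties in |d|, so use the tie-corrected normal approximation.
        E[W] = n(n+1)/4 = 7*8/4 = 14.
        Tie groups: |d|=1 (t=3); sum(t^3 - t) = 24.
        Var[W] = n(n+1)(2n+1)/24 - sum(t^3-t)/48 = 840/24 - 24/48 = 34.5.
        z = (W - E[W]) / sqrt(Var[W]) = (9 - 14) / 5.8737 = -0.8513.
        Two-sided p = 2*Phi(z) = 0.394627.
Step 6: alpha = 0.05. fail to reject H0.

W+ = 19, W- = 9, W = min = 9, p = 0.394627, fail to reject H0.


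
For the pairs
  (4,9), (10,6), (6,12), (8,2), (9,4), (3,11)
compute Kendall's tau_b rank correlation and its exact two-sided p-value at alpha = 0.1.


Step 1: Enumerate the 15 unordered pairs (i,j) with i<j and classify each by sign(x_j-x_i) * sign(y_j-y_i).
  (1,2):dx=+6,dy=-3->D; (1,3):dx=+2,dy=+3->C; (1,4):dx=+4,dy=-7->D; (1,5):dx=+5,dy=-5->D
  (1,6):dx=-1,dy=+2->D; (2,3):dx=-4,dy=+6->D; (2,4):dx=-2,dy=-4->C; (2,5):dx=-1,dy=-2->C
  (2,6):dx=-7,dy=+5->D; (3,4):dx=+2,dy=-10->D; (3,5):dx=+3,dy=-8->D; (3,6):dx=-3,dy=-1->C
  (4,5):dx=+1,dy=+2->C; (4,6):dx=-5,dy=+9->D; (5,6):dx=-6,dy=+7->D
Step 2: C = 5, D = 10, total pairs = 15.
Step 3: tau = (C - D)/(n(n-1)/2) = (5 - 10)/15 = -0.333333.
Step 4: Exact two-sided p-value (enumerate n! = 720 permutations of y under H0): p = 0.469444.
Step 5: alpha = 0.1. fail to reject H0.

tau_b = -0.3333 (C=5, D=10), p = 0.469444, fail to reject H0.
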